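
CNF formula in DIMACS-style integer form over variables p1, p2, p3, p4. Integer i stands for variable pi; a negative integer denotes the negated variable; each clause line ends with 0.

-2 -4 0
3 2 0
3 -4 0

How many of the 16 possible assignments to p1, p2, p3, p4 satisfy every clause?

8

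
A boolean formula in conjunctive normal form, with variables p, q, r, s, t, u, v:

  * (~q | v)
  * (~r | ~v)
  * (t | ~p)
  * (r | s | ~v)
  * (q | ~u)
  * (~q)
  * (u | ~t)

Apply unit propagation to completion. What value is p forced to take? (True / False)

False

Unit clause (~q) sets q = False.
In (~u | q), q is now false; ~u must hold, so u = False.
(u | ~t): since u = False, the clause reduces to (~t). t = False.
In (t | ~p), t is now false; ~p must hold, so p = False.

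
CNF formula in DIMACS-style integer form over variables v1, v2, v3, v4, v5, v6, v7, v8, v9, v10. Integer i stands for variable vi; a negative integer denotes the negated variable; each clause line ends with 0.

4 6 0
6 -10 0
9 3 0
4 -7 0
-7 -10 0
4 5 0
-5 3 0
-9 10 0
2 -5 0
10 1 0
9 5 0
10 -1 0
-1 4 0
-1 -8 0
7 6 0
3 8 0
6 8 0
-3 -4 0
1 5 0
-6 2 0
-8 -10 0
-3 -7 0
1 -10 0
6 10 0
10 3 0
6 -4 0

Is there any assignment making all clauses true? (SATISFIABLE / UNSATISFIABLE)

UNSATISFIABLE

v10 = True:
  propagation gives v6=True, v7=False, v2=True, v8=False; an empty clause results — contradiction.
v10 = False:
  propagation gives v9=False, v3=True, v1=True; an empty clause results — contradiction.
Every branch closes, so no satisfying assignment exists.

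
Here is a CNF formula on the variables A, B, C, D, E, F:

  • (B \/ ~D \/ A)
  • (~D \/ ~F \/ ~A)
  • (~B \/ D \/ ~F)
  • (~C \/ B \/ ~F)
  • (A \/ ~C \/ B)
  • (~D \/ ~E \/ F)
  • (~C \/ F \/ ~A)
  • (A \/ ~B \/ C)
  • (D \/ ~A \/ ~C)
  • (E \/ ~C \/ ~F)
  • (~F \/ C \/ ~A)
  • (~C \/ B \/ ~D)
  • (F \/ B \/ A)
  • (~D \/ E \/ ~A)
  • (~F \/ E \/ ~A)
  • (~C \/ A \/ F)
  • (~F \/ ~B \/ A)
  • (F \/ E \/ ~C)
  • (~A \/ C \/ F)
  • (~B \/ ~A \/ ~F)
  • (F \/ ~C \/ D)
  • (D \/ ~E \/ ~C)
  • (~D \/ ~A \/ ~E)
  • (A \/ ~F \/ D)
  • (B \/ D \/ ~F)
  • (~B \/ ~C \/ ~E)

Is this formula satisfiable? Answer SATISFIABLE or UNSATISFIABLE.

UNSATISFIABLE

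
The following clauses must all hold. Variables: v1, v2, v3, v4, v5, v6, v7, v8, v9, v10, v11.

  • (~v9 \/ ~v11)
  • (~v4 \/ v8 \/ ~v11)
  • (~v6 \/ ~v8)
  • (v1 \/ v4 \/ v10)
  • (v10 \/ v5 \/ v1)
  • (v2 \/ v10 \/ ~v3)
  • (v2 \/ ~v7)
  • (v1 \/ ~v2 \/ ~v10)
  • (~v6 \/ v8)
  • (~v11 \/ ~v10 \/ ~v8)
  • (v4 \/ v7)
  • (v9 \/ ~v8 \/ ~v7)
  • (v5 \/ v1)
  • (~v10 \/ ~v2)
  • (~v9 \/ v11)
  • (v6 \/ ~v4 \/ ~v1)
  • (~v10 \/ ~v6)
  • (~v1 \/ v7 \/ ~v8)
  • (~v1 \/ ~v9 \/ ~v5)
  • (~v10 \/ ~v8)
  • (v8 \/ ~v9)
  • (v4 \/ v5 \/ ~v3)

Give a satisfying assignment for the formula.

v1=False, v2=True, v3=True, v4=True, v5=True, v6=False, v7=True, v8=False, v9=False, v10=False, v11=False

Branch on v1: take v1 = False.
  then v5 is forced to True.
Try v2 = True.
  then v10 is forced to False.
  then v4 is forced to True.
Branch on v6: take v6 = False.
The remaining clauses are satisfied by v3 = True, v7 = True, v8 = False, v9 = False, v11 = False.
Every clause has at least one true literal under this assignment.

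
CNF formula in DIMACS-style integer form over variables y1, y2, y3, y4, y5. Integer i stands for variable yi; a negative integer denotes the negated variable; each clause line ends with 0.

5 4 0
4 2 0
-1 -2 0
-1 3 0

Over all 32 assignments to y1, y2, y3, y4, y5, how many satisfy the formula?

12

Split on y1, then y2.
  y1=T, y2=T: a clause becomes empty — 0.
  y1=T, y2=F: remaining (y3,y4,y5) ∈ {(T,T,F); (T,T,T)} — 2.
  y1=F, y2=T: y3 free; 3 ways for (y4,y5) × 2^1 = 6.
  y1=F, y2=F: remaining (y3,y4,y5) ∈ {(F,T,F); (F,T,T); (T,T,F); (T,T,T)} — 4.
Total: 0 + 2 + 6 + 4 = 12.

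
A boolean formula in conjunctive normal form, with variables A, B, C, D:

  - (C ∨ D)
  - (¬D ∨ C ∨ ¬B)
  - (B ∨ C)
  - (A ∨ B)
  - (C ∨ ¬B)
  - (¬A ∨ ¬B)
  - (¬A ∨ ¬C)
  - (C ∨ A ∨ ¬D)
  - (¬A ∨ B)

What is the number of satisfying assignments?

2

Satisfying assignments:
  A=F B=T C=T D=F
  A=F B=T C=T D=T
That's 2 in total.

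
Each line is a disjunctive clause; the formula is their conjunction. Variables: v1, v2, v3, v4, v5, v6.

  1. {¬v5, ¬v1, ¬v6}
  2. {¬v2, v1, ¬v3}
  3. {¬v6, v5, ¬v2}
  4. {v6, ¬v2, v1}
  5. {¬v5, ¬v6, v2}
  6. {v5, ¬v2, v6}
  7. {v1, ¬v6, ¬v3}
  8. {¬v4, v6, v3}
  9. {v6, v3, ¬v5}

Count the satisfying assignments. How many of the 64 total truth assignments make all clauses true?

Split on v6, then v2.
  v6=1, v2=1: remaining (v1,v3,v4,v5) ∈ {(0,0,0,1); (0,0,1,1)} — 2.
  v6=1, v2=0: v4 free; 3 ways for (v1,v3,v5) × 2^1 = 6.
  v6=0, v2=1: remaining (v1,v3,v4,v5) ∈ {(1,1,0,1); (1,1,1,1)} — 2.
  v6=0, v2=0: v1 free; 5 ways for (v3,v4,v5) × 2^1 = 10.
Total: 2 + 6 + 2 + 10 = 20.

20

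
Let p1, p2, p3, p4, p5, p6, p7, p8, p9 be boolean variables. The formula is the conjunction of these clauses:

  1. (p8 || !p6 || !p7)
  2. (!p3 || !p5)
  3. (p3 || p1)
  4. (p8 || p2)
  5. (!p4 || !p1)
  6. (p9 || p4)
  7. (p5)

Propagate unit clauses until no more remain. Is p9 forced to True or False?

Unit clause (p5) sets p5 = True.
In (!p3 || !p5), !p5 is now false; !p3 must hold, so p3 = False.
From (p1 || p3) and p3 = False: p1 = True.
In (!p1 || !p4), !p1 is now false; !p4 must hold, so p4 = False.
From (p9 || p4) and p4 = False: p9 = True.

True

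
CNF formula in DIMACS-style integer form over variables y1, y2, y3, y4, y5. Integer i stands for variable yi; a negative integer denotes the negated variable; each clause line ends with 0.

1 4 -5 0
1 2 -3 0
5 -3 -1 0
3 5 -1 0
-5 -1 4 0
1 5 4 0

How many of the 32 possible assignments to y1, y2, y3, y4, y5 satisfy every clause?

10

Case analysis on y1 and y5:
  y1=T, y5=T: remaining (y2,y3,y4) ∈ {(F,F,T); (F,T,T); (T,F,T); (T,T,T)} — 4.
  y1=T, y5=F: a clause becomes empty — 0.
  y1=F, y5=T: remaining (y2,y3,y4) ∈ {(F,F,T); (T,F,T); (T,T,T)} — 3.
  y1=F, y5=F: remaining (y2,y3,y4) ∈ {(F,F,T); (T,F,T); (T,T,T)} — 3.
Total: 4 + 0 + 3 + 3 = 10.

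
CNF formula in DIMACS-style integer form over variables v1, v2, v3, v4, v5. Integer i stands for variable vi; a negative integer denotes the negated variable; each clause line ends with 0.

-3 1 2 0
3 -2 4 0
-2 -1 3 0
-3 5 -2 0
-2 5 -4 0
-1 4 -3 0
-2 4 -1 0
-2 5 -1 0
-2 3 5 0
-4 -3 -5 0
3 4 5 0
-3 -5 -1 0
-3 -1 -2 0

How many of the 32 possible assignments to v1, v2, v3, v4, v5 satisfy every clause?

Case analysis on v3 and v2:
  v3=1, v2=1: remaining (v1,v4,v5) ∈ {(0,0,1)} — 1.
  v3=1, v2=0: remaining (v1,v4,v5) ∈ {(1,1,0)} — 1.
  v3=0, v2=1: remaining (v1,v4,v5) ∈ {(0,1,1)} — 1.
  v3=0, v2=0: v1 free; 3 ways for (v4,v5) × 2^1 = 6.
Total: 1 + 1 + 1 + 6 = 9.

9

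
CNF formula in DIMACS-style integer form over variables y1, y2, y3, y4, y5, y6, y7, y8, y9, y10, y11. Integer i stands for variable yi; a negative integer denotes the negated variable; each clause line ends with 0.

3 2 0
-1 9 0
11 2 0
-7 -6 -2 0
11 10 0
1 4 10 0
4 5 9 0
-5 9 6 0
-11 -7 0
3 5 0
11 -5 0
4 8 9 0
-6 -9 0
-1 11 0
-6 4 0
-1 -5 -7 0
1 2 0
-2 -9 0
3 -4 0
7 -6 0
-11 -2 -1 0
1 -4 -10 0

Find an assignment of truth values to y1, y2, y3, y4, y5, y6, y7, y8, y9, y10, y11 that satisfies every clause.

y1=T, y2=F, y3=T, y4=T, y5=T, y6=F, y7=F, y8=F, y9=T, y10=T, y11=T

y3 occurs only positively in the remaining clauses — set y3 = True.
Set y1 = True and propagate.
  then y9 is forced to True.
  then y6 is forced to False.
  then y11 is forced to True.
  then y7 is forced to False.
  then y2 is forced to False.
y4, y5, y8, y10 are now unconstrained; take y4 = True, y5 = True, y8 = False, y10 = True.
Check each clause:
  1. (y3 || y2) — y3 is true.
  2. (y9 || !y1) — y9 is true.
  3. (y2 || y11) — y11 is true.
  4. (!y7 || !y2 || !y6) — !y7 is true.
  5. (y11 || y10) — y10 is true.
  6. (y4 || y10 || y1) — y1 is true.
  7. (y5 || y4 || y9) — y9 is true.
  8. (!y5 || y9 || y6) — y9 is true.
  9. (!y11 || !y7) — !y7 is true.
  10. (y3 || y5) — y3 is true.
  11. (y11 || !y5) — y11 is true.
  12. (y9 || y4 || y8) — y9 is true.
  13. (!y9 || !y6) — !y6 is true.
  14. (!y1 || y11) — y11 is true.
  15. (!y6 || y4) — !y6 is true.
  16. (!y5 || !y1 || !y7) — !y7 is true.
  17. (y2 || y1) — y1 is true.
  18. (!y9 || !y2) — !y2 is true.
  19. (!y4 || y3) — y3 is true.
  20. (y7 || !y6) — !y6 is true.
  21. (!y2 || !y11 || !y1) — !y2 is true.
  22. (y1 || !y4 || !y10) — y1 is true.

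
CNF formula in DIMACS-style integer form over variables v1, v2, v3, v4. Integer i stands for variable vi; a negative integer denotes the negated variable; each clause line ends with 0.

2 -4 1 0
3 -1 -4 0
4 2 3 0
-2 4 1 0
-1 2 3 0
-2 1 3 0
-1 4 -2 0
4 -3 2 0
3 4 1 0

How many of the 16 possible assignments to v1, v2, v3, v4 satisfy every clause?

Satisfying assignments:
  v1=F v2=T v3=T v4=T
  v1=T v2=F v3=T v4=T
  v1=T v2=T v3=T v4=T
Count: 3.

3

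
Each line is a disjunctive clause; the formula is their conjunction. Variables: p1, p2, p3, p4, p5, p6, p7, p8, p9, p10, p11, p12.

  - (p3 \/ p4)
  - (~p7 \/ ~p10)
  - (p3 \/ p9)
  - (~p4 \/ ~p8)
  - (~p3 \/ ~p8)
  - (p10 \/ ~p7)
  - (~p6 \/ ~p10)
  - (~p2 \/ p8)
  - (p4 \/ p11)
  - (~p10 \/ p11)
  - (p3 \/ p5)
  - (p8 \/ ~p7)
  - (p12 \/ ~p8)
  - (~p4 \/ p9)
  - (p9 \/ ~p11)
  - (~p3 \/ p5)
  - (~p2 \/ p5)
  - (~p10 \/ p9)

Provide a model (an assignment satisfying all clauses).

p1=0, p2=0, p3=0, p4=1, p5=1, p6=0, p7=0, p8=0, p9=1, p10=1, p11=1, p12=1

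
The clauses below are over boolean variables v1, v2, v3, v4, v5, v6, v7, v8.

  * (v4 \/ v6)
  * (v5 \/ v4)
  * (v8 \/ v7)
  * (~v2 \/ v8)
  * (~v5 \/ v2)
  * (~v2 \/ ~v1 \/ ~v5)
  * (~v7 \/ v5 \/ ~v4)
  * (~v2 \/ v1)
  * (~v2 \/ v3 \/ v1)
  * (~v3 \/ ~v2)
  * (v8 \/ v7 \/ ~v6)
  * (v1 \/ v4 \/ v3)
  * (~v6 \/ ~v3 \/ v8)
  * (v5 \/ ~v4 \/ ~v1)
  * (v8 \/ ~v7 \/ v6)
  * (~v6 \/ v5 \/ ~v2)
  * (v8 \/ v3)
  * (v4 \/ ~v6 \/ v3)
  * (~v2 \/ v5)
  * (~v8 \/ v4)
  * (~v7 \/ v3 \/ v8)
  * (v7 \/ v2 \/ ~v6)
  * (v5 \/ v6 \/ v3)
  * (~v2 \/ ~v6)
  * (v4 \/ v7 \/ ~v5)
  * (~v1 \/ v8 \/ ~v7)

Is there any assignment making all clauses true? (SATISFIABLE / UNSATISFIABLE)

Try v1 = False.
  then v2 is forced to False.
  then v5 is forced to False.
  then v4 is forced to True.
  then v7 is forced to False.
  then v8 is forced to True.
  then v6 is forced to False.
  then v3 is forced to True.
So v1=0  v2=0  v3=1  v4=1  v5=0  v6=0  v7=0  v8=1 is a satisfying assignment.

SATISFIABLE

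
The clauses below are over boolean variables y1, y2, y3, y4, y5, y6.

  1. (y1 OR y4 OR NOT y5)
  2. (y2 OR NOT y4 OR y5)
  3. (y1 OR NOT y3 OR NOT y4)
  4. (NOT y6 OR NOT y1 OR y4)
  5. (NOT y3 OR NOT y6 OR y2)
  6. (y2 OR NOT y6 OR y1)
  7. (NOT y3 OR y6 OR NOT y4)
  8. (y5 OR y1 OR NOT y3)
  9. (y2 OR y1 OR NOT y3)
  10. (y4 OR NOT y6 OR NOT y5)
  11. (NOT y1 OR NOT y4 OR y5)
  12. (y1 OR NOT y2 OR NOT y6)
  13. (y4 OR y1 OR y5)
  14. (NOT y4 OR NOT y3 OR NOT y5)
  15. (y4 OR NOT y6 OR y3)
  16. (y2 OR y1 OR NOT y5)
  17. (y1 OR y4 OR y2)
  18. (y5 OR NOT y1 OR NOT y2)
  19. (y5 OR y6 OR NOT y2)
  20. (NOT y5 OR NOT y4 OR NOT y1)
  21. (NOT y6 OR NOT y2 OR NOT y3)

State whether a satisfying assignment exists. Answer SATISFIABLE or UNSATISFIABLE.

Try y1 = True.
Branch on y2: take y2 = False.
Set y3 = False and propagate.
For the remaining variables, y4 = False, y5 = True, y6 = False works.
So y1=T  y2=F  y3=F  y4=F  y5=T  y6=F is a satisfying assignment.

SATISFIABLE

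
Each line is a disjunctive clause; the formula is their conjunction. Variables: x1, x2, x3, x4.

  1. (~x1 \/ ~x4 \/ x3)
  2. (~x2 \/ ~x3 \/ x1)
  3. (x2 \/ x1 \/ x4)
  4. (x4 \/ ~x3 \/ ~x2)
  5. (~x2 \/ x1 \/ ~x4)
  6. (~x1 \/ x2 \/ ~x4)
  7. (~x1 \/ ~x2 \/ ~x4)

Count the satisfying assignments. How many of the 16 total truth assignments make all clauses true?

The models are:
  x1=0 x2=0 x3=0 x4=1
  x1=0 x2=0 x3=1 x4=1
  x1=0 x2=1 x3=0 x4=0
  x1=1 x2=0 x3=0 x4=0
  x1=1 x2=0 x3=1 x4=0
  x1=1 x2=1 x3=0 x4=0
That's 6 in total.

6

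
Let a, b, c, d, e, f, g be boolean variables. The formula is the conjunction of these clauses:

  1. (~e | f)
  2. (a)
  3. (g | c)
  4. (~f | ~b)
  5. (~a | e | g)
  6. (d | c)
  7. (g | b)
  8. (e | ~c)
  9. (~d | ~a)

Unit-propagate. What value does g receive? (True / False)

True

(a) stands alone — a = True.
(~a | ~d) with a = True leaves only ~d, so d = False.
In (c | d), d is now false; c must hold, so c = True.
From (~c | e) and c = True: e = True.
(~e | f): since e = True, the clause reduces to (f). f = True.
(~b | ~f) with f = True leaves only ~b, so b = False.
In (b | g), b is now false; g must hold, so g = True.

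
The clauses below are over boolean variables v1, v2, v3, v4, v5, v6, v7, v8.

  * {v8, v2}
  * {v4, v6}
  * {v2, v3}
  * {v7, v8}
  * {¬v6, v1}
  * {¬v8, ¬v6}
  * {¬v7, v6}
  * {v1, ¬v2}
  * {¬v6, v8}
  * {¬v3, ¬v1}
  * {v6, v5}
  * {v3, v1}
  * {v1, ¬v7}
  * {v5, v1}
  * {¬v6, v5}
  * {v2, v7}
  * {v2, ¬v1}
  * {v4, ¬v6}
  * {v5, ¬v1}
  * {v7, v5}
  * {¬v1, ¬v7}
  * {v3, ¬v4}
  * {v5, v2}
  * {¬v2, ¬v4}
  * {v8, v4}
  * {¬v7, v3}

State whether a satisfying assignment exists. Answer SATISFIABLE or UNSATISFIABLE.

v1 = True:
  propagation gives v3=False, v2=True, v5=True, v7=False; an empty clause results — contradiction.
v1 = False:
  propagation gives v6=False, v4=True, v7=False, v8=True; an empty clause results — contradiction.
Every branch closes, so no satisfying assignment exists.

UNSATISFIABLE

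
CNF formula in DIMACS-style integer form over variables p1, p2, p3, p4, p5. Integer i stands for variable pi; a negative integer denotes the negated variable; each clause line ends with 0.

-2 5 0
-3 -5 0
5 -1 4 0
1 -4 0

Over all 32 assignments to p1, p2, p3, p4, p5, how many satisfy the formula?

Case analysis on p5 and p1:
  p5=1, p1=1: remaining (p2,p3,p4) ∈ {(0,0,0); (0,0,1); (1,0,0); (1,0,1)} — 4.
  p5=1, p1=0: remaining (p2,p3,p4) ∈ {(0,0,0); (1,0,0)} — 2.
  p5=0, p1=1: remaining (p2,p3,p4) ∈ {(0,0,1); (0,1,1)} — 2.
  p5=0, p1=0: remaining (p2,p3,p4) ∈ {(0,0,0); (0,1,0)} — 2.
Total: 4 + 2 + 2 + 2 = 10.

10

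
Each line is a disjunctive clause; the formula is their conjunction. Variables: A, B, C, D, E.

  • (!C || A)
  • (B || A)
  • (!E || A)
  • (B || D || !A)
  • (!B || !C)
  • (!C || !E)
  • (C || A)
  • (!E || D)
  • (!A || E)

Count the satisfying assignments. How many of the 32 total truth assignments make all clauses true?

Satisfying assignments:
  A=T B=F C=F D=T E=T
  A=T B=T C=F D=T E=T
Count: 2.

2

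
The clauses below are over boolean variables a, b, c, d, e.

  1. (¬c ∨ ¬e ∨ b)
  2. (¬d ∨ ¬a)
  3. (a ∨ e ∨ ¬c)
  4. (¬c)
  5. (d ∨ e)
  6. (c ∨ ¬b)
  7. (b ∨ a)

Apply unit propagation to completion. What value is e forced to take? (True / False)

(¬c) stands alone — c = False.
In (¬b ∨ c), c is now false; ¬b must hold, so b = False.
From (b ∨ a) and b = False: a = True.
From (¬d ∨ ¬a) and a = True: d = False.
In (e ∨ d), d is now false; e must hold, so e = True.

True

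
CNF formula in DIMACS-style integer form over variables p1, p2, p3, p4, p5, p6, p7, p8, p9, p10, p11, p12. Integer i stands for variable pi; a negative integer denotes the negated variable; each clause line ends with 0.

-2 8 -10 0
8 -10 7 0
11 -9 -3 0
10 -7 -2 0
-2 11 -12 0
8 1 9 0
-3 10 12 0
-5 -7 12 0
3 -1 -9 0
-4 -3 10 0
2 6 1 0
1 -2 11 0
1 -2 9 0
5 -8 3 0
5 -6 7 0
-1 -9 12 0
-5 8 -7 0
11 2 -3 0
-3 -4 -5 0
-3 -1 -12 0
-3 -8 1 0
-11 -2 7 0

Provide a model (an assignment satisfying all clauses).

p1 = F, p2 = F, p3 = F, p4 = F, p5 = F, p6 = T, p7 = T, p8 = F, p9 = T, p10 = T, p11 = F, p12 = T

Check each clause:
  1. (~p2 | ~p10 | p8) — ~p2 is true.
  2. (p8 | p7 | ~p10) — p7 is true.
  3. (~p3 | ~p9 | p11) — ~p3 is true.
  4. (p10 | ~p7 | ~p2) — p10 is true.
  5. (p11 | ~p2 | ~p12) — ~p2 is true.
  6. (p8 | p9 | p1) — p9 is true.
  7. (p10 | p12 | ~p3) — p10 is true.
  8. (p12 | ~p5 | ~p7) — ~p5 is true.
  9. (p3 | ~p9 | ~p1) — ~p1 is true.
  10. (~p4 | p10 | ~p3) — p10 is true.
  11. (p1 | p2 | p6) — p6 is true.
  12. (p1 | p11 | ~p2) — ~p2 is true.
  13. (p9 | ~p2 | p1) — p9 is true.
  14. (~p8 | p5 | p3) — ~p8 is true.
  15. (p5 | p7 | ~p6) — p7 is true.
  16. (~p1 | ~p9 | p12) — p12 is true.
  17. (p8 | ~p5 | ~p7) — ~p5 is true.
  18. (~p3 | p2 | p11) — ~p3 is true.
  19. (~p3 | ~p5 | ~p4) — ~p5 is true.
  20. (~p12 | ~p1 | ~p3) — ~p3 is true.
  21. (~p3 | p1 | ~p8) — ~p8 is true.
  22. (p7 | ~p2 | ~p11) — ~p11 is true.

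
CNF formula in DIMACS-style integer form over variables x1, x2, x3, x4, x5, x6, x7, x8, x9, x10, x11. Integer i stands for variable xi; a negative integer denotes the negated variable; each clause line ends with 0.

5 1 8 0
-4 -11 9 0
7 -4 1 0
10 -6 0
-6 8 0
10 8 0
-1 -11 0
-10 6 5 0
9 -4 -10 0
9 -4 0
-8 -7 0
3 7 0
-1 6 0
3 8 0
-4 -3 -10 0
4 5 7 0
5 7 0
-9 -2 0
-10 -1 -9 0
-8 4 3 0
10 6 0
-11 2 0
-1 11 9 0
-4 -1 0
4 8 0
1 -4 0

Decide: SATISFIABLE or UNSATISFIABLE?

SATISFIABLE

x5 occurs only positively in the remaining clauses — set x5 = True.
Try x1 = False.
  then x4 is forced to False.
  then x8 is forced to True.
  then x7 is forced to False.
  then x3 is forced to True.
The remaining clauses are satisfied by x2 = False, x6 = False, x9 = True, x10 = True, x11 = False.
So x1=F  x2=F  x3=T  x4=F  x5=T  x6=F  x7=F  x8=T  x9=T  x10=T  x11=F is a satisfying assignment.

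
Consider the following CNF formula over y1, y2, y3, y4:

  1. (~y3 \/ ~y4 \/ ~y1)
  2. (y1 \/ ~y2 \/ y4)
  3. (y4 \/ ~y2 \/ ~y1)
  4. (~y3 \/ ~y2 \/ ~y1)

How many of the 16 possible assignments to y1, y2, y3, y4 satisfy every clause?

Case analysis on y1 and y2:
  y1=1, y2=1: remaining (y3,y4) ∈ {(0,1)} — 1.
  y1=1, y2=0: remaining (y3,y4) ∈ {(0,0); (0,1); (1,0)} — 3.
  y1=0, y2=1: remaining (y3,y4) ∈ {(0,1); (1,1)} — 2.
  y1=0, y2=0: remaining (y3,y4) ∈ {(0,0); (0,1); (1,0); (1,1)} — 4.
Total: 1 + 3 + 2 + 4 = 10.

10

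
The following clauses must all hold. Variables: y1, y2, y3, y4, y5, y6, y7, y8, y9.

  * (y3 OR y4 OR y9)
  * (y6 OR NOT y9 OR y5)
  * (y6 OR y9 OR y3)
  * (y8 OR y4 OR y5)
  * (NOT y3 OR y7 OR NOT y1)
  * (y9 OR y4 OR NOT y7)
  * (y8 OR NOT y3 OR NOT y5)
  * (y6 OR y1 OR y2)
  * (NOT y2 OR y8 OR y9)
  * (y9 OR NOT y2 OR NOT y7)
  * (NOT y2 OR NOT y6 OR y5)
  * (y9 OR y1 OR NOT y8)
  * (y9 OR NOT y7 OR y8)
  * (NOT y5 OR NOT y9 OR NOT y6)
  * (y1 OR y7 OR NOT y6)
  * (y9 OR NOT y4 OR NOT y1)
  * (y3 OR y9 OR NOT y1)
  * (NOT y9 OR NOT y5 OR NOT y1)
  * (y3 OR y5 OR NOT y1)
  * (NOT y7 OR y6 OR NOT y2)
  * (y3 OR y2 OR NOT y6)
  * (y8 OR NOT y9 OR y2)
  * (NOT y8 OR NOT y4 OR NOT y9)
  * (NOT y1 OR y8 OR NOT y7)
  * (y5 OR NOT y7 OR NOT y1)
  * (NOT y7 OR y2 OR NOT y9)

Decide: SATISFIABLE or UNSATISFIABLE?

SATISFIABLE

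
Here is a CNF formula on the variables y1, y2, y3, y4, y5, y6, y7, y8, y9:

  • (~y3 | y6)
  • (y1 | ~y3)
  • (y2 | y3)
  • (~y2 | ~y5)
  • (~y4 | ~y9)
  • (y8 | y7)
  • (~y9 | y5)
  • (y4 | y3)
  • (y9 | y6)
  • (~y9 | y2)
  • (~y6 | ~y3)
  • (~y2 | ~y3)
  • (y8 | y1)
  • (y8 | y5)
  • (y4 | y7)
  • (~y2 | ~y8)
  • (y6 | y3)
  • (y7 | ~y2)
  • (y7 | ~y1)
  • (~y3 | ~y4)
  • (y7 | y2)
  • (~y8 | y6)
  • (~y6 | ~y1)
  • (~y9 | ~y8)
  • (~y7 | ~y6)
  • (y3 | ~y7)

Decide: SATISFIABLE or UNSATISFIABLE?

y3 = True:
  propagation gives y6=True; an empty clause results — contradiction.
y3 = False:
  propagation gives y2=True, y5=False, y9=False, y4=True; an empty clause results — contradiction.
Every branch closes, so no satisfying assignment exists.

UNSATISFIABLE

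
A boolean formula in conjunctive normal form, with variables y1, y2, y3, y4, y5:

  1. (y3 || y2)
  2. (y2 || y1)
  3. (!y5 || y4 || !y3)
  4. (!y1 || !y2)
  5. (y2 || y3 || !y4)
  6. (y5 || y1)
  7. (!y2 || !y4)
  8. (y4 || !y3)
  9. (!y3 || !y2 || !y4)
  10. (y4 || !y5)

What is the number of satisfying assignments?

2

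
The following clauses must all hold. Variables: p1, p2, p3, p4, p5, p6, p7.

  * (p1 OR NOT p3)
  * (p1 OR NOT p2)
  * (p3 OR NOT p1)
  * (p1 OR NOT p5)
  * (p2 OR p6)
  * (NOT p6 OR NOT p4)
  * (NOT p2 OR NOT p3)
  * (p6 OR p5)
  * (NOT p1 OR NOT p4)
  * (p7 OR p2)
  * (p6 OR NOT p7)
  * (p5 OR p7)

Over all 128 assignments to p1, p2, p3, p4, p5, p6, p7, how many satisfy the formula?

3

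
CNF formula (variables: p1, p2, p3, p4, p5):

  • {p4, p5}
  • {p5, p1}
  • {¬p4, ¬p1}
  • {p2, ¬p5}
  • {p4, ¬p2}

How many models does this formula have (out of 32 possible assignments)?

2

Satisfying assignments:
  p1=F p2=T p3=F p4=T p5=T
  p1=F p2=T p3=T p4=T p5=T
Count: 2.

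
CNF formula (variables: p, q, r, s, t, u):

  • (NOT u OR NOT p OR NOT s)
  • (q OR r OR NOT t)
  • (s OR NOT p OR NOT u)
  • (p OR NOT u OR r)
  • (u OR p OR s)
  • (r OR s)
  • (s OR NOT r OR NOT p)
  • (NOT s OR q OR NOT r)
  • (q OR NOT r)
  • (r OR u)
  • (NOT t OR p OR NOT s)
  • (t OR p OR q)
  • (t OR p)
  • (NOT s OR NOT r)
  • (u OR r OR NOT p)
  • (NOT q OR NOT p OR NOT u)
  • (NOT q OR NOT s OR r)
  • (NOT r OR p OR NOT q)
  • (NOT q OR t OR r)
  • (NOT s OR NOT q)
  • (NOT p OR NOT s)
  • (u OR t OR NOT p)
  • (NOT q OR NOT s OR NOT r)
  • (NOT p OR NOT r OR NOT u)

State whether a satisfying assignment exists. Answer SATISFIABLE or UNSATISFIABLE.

UNSATISFIABLE

p = True:
  propagation gives s=False, u=False, r=True; an empty clause results — contradiction.
p = False:
  propagation gives t=True, s=False, u=True, r=True; an empty clause results — contradiction.
Every branch closes, so no satisfying assignment exists.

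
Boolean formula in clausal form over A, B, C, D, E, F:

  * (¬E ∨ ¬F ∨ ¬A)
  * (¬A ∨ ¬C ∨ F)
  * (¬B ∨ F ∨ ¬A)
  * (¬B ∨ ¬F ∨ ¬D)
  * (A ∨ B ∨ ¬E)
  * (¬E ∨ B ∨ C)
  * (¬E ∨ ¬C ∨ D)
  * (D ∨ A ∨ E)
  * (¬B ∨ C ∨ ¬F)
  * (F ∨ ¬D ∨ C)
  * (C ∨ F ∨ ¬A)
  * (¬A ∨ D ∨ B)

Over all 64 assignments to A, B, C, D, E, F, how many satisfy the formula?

9

Case analysis on A and F:
  A=1, F=1: remaining (B,C,D,E) ∈ {(0,0,1,0); (0,1,1,0); (1,1,0,0)} — 3.
  A=1, F=0: a clause becomes empty — 0.
  A=0, F=1: remaining (B,C,D,E) ∈ {(0,0,1,0); (0,1,1,0)} — 2.
  A=0, F=0: remaining (B,C,D,E) ∈ {(0,1,1,0); (1,0,0,1); (1,1,1,0); (1,1,1,1)} — 4.
Total: 3 + 0 + 2 + 4 = 9.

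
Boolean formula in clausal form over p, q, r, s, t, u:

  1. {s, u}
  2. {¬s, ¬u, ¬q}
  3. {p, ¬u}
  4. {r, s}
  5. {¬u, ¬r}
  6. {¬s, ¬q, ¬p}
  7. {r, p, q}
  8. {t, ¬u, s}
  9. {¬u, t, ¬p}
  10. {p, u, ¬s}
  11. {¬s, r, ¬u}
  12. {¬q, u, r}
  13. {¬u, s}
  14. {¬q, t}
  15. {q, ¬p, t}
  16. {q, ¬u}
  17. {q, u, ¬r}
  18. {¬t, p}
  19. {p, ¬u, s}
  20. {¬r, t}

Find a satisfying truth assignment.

p=1, q=0, r=0, s=1, t=1, u=0

Branch on p: take p = True.
The remaining clauses are satisfied by q = False, r = False, s = True, t = True, u = False.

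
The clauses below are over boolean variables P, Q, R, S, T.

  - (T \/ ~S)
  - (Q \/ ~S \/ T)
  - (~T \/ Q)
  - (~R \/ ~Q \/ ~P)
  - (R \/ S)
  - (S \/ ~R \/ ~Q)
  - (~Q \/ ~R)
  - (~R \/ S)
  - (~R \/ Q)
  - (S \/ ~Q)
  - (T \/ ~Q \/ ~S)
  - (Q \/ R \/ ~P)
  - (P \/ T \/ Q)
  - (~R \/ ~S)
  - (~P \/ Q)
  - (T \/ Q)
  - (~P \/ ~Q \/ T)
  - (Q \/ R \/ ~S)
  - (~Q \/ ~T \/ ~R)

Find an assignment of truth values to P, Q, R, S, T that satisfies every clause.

P = T, Q = T, R = F, S = T, T = T

Try P = True.
  then Q is forced to True.
  then R is forced to False.
  then S is forced to True.
  then T is forced to True.
Every clause has at least one true literal under this assignment.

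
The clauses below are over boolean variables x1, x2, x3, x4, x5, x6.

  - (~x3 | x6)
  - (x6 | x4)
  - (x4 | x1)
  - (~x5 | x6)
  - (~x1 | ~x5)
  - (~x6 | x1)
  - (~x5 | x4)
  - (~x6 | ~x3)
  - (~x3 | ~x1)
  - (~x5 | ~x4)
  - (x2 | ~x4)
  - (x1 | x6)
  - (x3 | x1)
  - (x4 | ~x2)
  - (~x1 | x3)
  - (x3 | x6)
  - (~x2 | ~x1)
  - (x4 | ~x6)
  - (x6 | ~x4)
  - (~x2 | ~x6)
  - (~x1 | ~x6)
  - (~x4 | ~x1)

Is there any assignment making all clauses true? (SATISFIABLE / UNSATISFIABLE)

x6 = True:
  propagation gives x1=True; an empty clause results — contradiction.
x6 = False:
  propagation gives x3=False; an empty clause results — contradiction.
Every branch closes, so no satisfying assignment exists.

UNSATISFIABLE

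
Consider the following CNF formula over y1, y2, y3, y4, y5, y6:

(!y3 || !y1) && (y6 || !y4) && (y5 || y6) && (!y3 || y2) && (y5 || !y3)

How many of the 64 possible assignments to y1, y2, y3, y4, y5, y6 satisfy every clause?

23

Split on y3, then y5.
  y3=T, y5=T: remaining (y1,y2,y4,y6) ∈ {(F,T,F,F); (F,T,F,T); (F,T,T,T)} — 3.
  y3=T, y5=F: a clause becomes empty — 0.
  y3=F, y5=T: y1, y2 free; 3 ways for (y4,y6) × 2^2 = 12.
  y3=F, y5=F: forces y6=T; y1, y2, y4 free → 2^3 = 8.
Total: 3 + 0 + 12 + 8 = 23.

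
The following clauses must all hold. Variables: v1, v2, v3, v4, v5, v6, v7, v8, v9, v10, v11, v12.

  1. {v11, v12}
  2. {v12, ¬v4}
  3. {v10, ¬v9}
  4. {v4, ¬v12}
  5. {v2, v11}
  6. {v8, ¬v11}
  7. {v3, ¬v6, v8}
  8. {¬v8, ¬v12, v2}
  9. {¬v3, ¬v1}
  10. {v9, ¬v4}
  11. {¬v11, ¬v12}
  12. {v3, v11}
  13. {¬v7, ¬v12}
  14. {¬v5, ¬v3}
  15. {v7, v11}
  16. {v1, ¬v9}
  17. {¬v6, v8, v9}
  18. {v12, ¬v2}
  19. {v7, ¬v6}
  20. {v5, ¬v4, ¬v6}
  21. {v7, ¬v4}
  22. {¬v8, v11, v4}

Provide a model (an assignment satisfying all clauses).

v1=T, v2=F, v3=F, v4=F, v5=T, v6=T, v7=T, v8=T, v9=T, v10=T, v11=T, v12=F

v10 occurs only positively in the remaining clauses — set v10 = True.
Set v1 = True and propagate.
  then v3 is forced to False.
  then v11 is forced to True.
  then v8 is forced to True.
  then v12 is forced to False.
  then v4 is forced to False.
  then v2 is forced to False.
The remaining clauses are satisfied by v5 = True, v6 = True, v7 = True, v9 = True.
Check each clause:
  1. {v11, v12} — v11 is true.
  2. {¬v4, v12} — ¬v4 is true.
  3. {v10, ¬v9} — v10 is true.
  4. {v4, ¬v12} — ¬v12 is true.
  5. {v2, v11} — v11 is true.
  6. {¬v11, v8} — v8 is true.
  7. {v3, ¬v6, v8} — v8 is true.
  8. {v2, ¬v12, ¬v8} — ¬v12 is true.
  9. {¬v1, ¬v3} — ¬v3 is true.
  10. {v9, ¬v4} — v9 is true.
  11. {¬v12, ¬v11} — ¬v12 is true.
  12. {v3, v11} — v11 is true.
  13. {¬v12, ¬v7} — ¬v12 is true.
  14. {¬v3, ¬v5} — ¬v3 is true.
  15. {v11, v7} — v11 is true.
  16. {¬v9, v1} — v1 is true.
  17. {v9, v8, ¬v6} — v8 is true.
  18. {v12, ¬v2} — ¬v2 is true.
  19. {v7, ¬v6} — v7 is true.
  20. {¬v6, ¬v4, v5} — ¬v4 is true.
  21. {¬v4, v7} — ¬v4 is true.
  22. {v11, v4, ¬v8} — v11 is true.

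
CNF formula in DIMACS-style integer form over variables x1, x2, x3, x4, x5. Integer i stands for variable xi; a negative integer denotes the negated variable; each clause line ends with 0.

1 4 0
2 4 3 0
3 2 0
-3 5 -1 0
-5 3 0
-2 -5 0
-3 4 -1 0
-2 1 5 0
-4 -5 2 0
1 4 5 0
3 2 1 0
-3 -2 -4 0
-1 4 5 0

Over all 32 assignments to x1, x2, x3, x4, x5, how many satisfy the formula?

2

The models are:
  x1=0 x2=0 x3=1 x4=1 x5=0
  x1=1 x2=1 x3=0 x4=1 x5=0
That's 2 in total.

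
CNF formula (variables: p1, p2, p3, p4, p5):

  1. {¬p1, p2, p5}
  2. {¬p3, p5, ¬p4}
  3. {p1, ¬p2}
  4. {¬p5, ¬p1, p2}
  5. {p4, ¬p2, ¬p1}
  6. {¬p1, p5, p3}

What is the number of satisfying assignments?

9

Case analysis on p1 and p2:
  p1=1, p2=1: remaining (p3,p4,p5) ∈ {(0,1,1); (1,1,1)} — 2.
  p1=1, p2=0: a clause becomes empty — 0.
  p1=0, p2=1: a clause becomes empty — 0.
  p1=0, p2=0: 7 of the 8 assignments to (p3,p4,p5) work.
Total: 2 + 0 + 0 + 7 = 9.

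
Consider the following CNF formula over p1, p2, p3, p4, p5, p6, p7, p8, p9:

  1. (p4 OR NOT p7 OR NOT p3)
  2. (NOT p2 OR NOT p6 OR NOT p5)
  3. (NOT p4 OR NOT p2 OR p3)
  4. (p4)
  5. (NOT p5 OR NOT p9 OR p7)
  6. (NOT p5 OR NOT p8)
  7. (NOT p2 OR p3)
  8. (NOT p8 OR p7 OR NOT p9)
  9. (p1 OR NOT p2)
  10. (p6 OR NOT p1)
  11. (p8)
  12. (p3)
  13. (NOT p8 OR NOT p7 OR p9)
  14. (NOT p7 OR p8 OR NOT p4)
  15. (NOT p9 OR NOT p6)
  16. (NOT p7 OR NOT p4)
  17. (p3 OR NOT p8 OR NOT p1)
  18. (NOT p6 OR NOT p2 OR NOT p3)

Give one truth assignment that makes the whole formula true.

p1=F, p2=F, p3=T, p4=T, p5=F, p6=F, p7=F, p8=T, p9=F

Unit propagation: (p4) forces p4 = True.
The clause (p8) is unit: p8 must be True.
(NOT p5) is a unit clause, so p5 = False.
(p3) is a unit clause, so p3 = True.
Unit propagation: (NOT p7) forces p7 = False.
Unit propagation: (NOT p9) forces p9 = False.
Pure literal: p2 appears only negated; assign p2 = False.
Branch on p1: take p1 = False.
p6 is now unconstrained; take p6 = False.
Every clause has at least one true literal under this assignment.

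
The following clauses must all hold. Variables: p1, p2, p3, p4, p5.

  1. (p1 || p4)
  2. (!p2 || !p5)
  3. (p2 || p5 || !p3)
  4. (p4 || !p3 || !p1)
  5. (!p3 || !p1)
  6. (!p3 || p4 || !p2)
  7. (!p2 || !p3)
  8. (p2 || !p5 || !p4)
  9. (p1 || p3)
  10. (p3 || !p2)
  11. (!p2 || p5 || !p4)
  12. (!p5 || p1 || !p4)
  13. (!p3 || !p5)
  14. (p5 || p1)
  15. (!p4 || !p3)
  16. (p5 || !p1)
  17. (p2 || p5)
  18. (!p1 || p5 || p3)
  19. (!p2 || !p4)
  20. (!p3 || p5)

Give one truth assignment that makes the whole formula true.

Try p1 = True.
  then p3 is forced to False.
  then p2 is forced to False.
  then p5 is forced to True.
  then p4 is forced to False.

p1=True, p2=False, p3=False, p4=False, p5=True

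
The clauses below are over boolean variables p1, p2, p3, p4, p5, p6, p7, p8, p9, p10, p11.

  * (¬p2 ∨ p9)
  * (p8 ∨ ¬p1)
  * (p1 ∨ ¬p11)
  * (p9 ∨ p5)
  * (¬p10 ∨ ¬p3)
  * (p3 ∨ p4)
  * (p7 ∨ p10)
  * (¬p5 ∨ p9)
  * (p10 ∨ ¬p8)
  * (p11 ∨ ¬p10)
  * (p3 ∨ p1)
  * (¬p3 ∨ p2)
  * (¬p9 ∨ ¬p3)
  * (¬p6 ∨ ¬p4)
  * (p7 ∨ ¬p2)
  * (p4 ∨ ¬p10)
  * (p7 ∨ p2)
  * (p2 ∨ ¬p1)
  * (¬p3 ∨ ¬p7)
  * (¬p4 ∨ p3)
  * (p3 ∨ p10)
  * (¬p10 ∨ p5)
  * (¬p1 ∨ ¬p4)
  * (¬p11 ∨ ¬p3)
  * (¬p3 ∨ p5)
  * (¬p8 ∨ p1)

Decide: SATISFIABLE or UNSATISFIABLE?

UNSATISFIABLE

p3 = True:
  propagation gives p10=False, p7=True; an empty clause results — contradiction.
p3 = False:
  propagation gives p4=True; an empty clause results — contradiction.
Every branch closes, so no satisfying assignment exists.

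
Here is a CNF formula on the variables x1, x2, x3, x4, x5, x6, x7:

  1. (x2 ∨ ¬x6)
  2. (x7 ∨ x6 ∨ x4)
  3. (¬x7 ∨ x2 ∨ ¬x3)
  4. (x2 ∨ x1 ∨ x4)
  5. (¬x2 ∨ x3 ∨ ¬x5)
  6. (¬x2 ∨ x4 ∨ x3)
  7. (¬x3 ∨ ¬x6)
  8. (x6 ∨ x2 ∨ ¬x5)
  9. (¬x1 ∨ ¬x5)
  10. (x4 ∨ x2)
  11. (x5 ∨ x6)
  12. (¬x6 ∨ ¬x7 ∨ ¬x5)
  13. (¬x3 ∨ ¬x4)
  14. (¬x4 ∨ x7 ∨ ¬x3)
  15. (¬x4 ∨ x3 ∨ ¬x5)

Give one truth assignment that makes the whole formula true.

Try x1 = False.
Try x2 = True.
For the remaining variables, x3 = True, x4 = False, x5 = True, x6 = False, x7 = True works.
Every clause has at least one true literal under this assignment.
Check each clause:
  1. (x2 ∨ ¬x6) — x2 is true.
  2. (x4 ∨ x6 ∨ x7) — x7 is true.
  3. (x2 ∨ ¬x7 ∨ ¬x3) — x2 is true.
  4. (x1 ∨ x4 ∨ x2) — x2 is true.
  5. (x3 ∨ ¬x2 ∨ ¬x5) — x3 is true.
  6. (¬x2 ∨ x4 ∨ x3) — x3 is true.
  7. (¬x6 ∨ ¬x3) — ¬x6 is true.
  8. (x2 ∨ ¬x5 ∨ x6) — x2 is true.
  9. (¬x1 ∨ ¬x5) — ¬x1 is true.
  10. (x4 ∨ x2) — x2 is true.
  11. (x6 ∨ x5) — x5 is true.
  12. (¬x6 ∨ ¬x7 ∨ ¬x5) — ¬x6 is true.
  13. (¬x4 ∨ ¬x3) — ¬x4 is true.
  14. (¬x3 ∨ ¬x4 ∨ x7) — ¬x4 is true.
  15. (¬x4 ∨ x3 ∨ ¬x5) — x3 is true.

x1 = F, x2 = T, x3 = T, x4 = F, x5 = T, x6 = F, x7 = T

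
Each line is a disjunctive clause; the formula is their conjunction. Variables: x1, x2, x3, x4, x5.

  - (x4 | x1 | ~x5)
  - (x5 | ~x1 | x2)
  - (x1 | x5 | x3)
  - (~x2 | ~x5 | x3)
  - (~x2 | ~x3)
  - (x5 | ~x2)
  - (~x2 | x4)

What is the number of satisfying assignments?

8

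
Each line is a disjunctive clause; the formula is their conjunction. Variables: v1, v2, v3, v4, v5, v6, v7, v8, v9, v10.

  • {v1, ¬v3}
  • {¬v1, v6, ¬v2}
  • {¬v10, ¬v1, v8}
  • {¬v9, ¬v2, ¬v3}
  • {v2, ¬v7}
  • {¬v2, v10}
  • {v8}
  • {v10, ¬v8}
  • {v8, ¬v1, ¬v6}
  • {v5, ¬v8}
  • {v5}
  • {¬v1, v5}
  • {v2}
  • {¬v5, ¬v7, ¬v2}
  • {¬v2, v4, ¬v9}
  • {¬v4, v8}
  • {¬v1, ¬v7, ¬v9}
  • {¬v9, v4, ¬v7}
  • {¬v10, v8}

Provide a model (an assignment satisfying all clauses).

The clause (v8) is unit: v8 must be True.
The clause (v10) is unit: v10 must be True.
(v5) is a unit clause, so v5 = True.
(v2) is a unit clause, so v2 = True.
(¬v7) is a unit clause, so v7 = False.
v3 occurs only negated in the remaining clauses — set v3 = False.
Pure literal: v6 appears only positively; assign v6 = True.
Set v4 = False and propagate.
  then v9 is forced to False.
v1 is now unconstrained; take v1 = True.

v1 = True, v2 = True, v3 = False, v4 = False, v5 = True, v6 = True, v7 = False, v8 = True, v9 = False, v10 = True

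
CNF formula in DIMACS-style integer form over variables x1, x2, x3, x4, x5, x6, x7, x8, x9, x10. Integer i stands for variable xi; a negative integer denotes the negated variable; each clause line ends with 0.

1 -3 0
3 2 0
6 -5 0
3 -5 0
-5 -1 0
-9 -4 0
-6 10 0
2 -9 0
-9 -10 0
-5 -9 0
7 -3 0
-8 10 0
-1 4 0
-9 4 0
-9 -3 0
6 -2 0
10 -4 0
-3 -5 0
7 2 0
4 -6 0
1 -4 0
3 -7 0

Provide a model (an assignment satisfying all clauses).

x1 = True, x2 = True, x3 = True, x4 = True, x5 = False, x6 = True, x7 = True, x8 = False, x9 = False, x10 = True

Pure literal: x5 appears only negated; assign x5 = False.
Pure literal: x8 appears only negated; assign x8 = False.
Try x1 = True.
  then x4 is forced to True.
  then x9 is forced to False.
  then x10 is forced to True.
Set x2 = True and propagate.
  then x6 is forced to True.
Branch on x3: take x3 = True.
  then x7 is forced to True.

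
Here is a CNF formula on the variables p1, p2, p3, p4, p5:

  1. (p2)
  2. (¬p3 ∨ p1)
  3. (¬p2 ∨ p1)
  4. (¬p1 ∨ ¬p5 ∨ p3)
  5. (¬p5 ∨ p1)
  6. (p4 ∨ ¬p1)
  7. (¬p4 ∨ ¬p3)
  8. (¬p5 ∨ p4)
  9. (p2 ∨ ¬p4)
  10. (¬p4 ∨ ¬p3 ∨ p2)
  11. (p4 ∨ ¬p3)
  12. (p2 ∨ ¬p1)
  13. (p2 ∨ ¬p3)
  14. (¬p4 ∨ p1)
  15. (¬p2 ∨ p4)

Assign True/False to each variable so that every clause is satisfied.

p1=1, p2=1, p3=0, p4=1, p5=0

(p2) is a unit clause, so p2 = True.
(p1) is a unit clause, so p1 = True.
The clause (p4) is unit: p4 must be True.
(¬p3) is a unit clause, so p3 = False.
Unit propagation: (¬p5) forces p5 = False.
Every clause has at least one true literal under this assignment.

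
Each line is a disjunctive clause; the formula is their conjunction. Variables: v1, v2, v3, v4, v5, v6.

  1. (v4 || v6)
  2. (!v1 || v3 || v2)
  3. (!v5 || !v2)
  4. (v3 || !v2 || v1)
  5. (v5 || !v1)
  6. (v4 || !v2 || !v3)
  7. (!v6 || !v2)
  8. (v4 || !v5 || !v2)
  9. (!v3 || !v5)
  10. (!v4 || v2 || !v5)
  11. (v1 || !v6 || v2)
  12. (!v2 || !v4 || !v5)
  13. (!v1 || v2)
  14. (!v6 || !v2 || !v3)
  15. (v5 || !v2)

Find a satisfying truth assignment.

v1=F, v2=F, v3=T, v4=T, v5=F, v6=F

Check each clause:
  1. (v6 || v4) — v4 is true.
  2. (v3 || v2 || !v1) — v3 is true.
  3. (!v5 || !v2) — !v5 is true.
  4. (v3 || !v2 || v1) — v3 is true.
  5. (v5 || !v1) — !v1 is true.
  6. (v4 || !v2 || !v3) — v4 is true.
  7. (!v6 || !v2) — !v6 is true.
  8. (!v2 || !v5 || v4) — !v5 is true.
  9. (!v5 || !v3) — !v5 is true.
  10. (!v4 || !v5 || v2) — !v5 is true.
  11. (v2 || v1 || !v6) — !v6 is true.
  12. (!v4 || !v5 || !v2) — !v5 is true.
  13. (!v1 || v2) — !v1 is true.
  14. (!v2 || !v3 || !v6) — !v6 is true.
  15. (!v2 || v5) — !v2 is true.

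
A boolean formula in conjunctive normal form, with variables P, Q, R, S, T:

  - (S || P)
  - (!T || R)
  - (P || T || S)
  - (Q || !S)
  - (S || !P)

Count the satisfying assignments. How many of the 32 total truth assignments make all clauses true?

6

The models are:
  P=F Q=T R=F S=T T=F
  P=F Q=T R=T S=T T=F
  P=F Q=T R=T S=T T=T
  P=T Q=T R=F S=T T=F
  P=T Q=T R=T S=T T=F
  P=T Q=T R=T S=T T=T
Count: 6.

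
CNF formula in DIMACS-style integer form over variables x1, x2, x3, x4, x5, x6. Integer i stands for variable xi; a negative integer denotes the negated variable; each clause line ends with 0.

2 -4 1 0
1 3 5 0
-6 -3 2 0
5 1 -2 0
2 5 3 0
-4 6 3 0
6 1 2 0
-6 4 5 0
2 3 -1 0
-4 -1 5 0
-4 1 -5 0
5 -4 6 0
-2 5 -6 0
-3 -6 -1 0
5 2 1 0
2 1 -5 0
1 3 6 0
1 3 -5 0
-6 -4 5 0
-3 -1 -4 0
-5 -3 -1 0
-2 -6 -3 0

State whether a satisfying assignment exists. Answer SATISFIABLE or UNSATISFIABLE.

Branch on x1: take x1 = True.
Branch on x2: take x2 = False.
  then x3 is forced to True.
  then x6 is forced to False.
  then x4 is forced to False.
  then x5 is forced to False.
So x1 = True, x2 = False, x3 = True, x4 = False, x5 = False, x6 = False is a satisfying assignment.

SATISFIABLE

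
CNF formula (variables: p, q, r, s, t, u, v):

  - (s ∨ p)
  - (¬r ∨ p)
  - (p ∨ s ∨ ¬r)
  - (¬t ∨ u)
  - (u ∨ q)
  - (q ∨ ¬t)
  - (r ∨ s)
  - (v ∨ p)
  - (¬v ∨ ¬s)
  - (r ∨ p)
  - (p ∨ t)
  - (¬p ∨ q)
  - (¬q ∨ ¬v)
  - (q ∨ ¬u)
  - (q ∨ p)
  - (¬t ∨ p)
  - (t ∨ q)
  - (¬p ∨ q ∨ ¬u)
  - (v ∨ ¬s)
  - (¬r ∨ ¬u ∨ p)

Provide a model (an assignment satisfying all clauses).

p = T, q = T, r = T, s = F, t = F, u = T, v = F

Set p = True and propagate.
  then q is forced to True.
  then v is forced to False.
  then s is forced to False.
  then r is forced to True.
For the remaining variables, t = False, u = True works.
Every clause has at least one true literal under this assignment.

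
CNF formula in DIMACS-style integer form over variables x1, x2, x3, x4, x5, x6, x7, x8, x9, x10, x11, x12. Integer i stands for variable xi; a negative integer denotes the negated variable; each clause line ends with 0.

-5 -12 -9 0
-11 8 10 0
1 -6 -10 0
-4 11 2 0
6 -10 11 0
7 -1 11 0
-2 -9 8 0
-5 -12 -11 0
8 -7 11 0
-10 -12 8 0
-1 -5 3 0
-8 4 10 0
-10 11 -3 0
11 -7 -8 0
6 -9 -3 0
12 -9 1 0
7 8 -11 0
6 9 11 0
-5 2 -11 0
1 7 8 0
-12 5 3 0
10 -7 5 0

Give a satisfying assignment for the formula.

Set x1 = True and propagate.
The remaining clauses are satisfied by x2 = False, x3 = False, x4 = False, x5 = False, x6 = False, x7 = True, x8 = False, x9 = False, x10 = True, x11 = True, x12 = False.

x1=True, x2=False, x3=False, x4=False, x5=False, x6=False, x7=True, x8=False, x9=False, x10=True, x11=True, x12=False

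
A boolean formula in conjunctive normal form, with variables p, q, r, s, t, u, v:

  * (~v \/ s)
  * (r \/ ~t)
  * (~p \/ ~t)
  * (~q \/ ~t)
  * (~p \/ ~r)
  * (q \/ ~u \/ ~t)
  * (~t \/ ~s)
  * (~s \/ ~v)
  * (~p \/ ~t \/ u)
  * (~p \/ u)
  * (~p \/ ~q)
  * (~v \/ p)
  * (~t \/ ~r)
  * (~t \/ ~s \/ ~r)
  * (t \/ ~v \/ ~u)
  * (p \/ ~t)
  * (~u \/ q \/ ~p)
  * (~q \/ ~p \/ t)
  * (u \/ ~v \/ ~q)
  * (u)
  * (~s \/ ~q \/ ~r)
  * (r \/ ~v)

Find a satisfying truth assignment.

(u) is a unit clause, so u = True.
v occurs only negated in the remaining clauses — set v = False.
Set p = False and propagate.
  then t is forced to False.
Branch on q: take q = True.
Set r = False and propagate.
s is now unconstrained; take s = True.
Every clause has at least one true literal under this assignment.

p = F, q = T, r = F, s = T, t = F, u = T, v = F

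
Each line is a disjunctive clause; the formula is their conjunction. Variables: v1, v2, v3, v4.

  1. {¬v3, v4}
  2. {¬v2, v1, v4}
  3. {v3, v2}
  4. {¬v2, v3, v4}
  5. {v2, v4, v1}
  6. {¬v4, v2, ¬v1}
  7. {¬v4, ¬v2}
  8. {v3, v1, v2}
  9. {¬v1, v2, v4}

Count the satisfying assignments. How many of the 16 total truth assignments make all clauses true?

Satisfying assignments:
  v1=0 v2=0 v3=1 v4=1
Count: 1.

1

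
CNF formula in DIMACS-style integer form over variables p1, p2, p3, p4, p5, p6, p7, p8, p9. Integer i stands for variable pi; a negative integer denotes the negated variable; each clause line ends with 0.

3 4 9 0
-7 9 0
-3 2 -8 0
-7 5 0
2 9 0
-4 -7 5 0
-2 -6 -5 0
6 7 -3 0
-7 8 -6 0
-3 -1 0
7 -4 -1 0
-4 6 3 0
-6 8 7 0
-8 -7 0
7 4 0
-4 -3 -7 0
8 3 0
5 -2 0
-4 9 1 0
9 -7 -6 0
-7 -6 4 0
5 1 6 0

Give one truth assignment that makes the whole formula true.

p1=F  p2=T  p3=T  p4=F  p5=T  p6=F  p7=T  p8=F  p9=T

Check each clause:
  1. {p9, p3, p4} — p9 is true.
  2. {¬p7, p9} — p9 is true.
  3. {¬p3, p2, ¬p8} — ¬p8 is true.
  4. {p5, ¬p7} — p5 is true.
  5. {p9, p2} — p9 is true.
  6. {¬p4, p5, ¬p7} — ¬p4 is true.
  7. {¬p6, ¬p5, ¬p2} — ¬p6 is true.
  8. {p7, ¬p3, p6} — p7 is true.
  9. {p8, ¬p7, ¬p6} — ¬p6 is true.
  10. {¬p3, ¬p1} — ¬p1 is true.
  11. {¬p1, ¬p4, p7} — ¬p4 is true.
  12. {p6, ¬p4, p3} — p3 is true.
  13. {p7, p8, ¬p6} — ¬p6 is true.
  14. {¬p7, ¬p8} — ¬p8 is true.
  15. {p4, p7} — p7 is true.
  16. {¬p3, ¬p4, ¬p7} — ¬p4 is true.
  17. {p8, p3} — p3 is true.
  18. {¬p2, p5} — p5 is true.
  19. {¬p4, p9, p1} — ¬p4 is true.
  20. {p9, ¬p7, ¬p6} — ¬p6 is true.
  21. {p4, ¬p6, ¬p7} — ¬p6 is true.
  22. {p5, p1, p6} — p5 is true.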